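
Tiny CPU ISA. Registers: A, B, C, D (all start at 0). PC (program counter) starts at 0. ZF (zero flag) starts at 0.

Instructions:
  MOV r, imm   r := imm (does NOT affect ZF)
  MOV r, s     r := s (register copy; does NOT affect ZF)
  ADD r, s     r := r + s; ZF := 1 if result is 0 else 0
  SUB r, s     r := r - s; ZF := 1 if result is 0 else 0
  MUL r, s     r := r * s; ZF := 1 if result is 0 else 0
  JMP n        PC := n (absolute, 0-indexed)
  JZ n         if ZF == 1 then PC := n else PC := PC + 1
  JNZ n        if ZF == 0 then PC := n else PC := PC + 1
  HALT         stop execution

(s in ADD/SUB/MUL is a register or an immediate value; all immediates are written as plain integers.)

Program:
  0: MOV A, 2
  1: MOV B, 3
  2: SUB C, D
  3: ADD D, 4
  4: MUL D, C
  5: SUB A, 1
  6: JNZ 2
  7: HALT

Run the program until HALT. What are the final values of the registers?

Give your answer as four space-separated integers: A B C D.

Step 1: PC=0 exec 'MOV A, 2'. After: A=2 B=0 C=0 D=0 ZF=0 PC=1
Step 2: PC=1 exec 'MOV B, 3'. After: A=2 B=3 C=0 D=0 ZF=0 PC=2
Step 3: PC=2 exec 'SUB C, D'. After: A=2 B=3 C=0 D=0 ZF=1 PC=3
Step 4: PC=3 exec 'ADD D, 4'. After: A=2 B=3 C=0 D=4 ZF=0 PC=4
Step 5: PC=4 exec 'MUL D, C'. After: A=2 B=3 C=0 D=0 ZF=1 PC=5
Step 6: PC=5 exec 'SUB A, 1'. After: A=1 B=3 C=0 D=0 ZF=0 PC=6
Step 7: PC=6 exec 'JNZ 2'. After: A=1 B=3 C=0 D=0 ZF=0 PC=2
Step 8: PC=2 exec 'SUB C, D'. After: A=1 B=3 C=0 D=0 ZF=1 PC=3
Step 9: PC=3 exec 'ADD D, 4'. After: A=1 B=3 C=0 D=4 ZF=0 PC=4
Step 10: PC=4 exec 'MUL D, C'. After: A=1 B=3 C=0 D=0 ZF=1 PC=5
Step 11: PC=5 exec 'SUB A, 1'. After: A=0 B=3 C=0 D=0 ZF=1 PC=6
Step 12: PC=6 exec 'JNZ 2'. After: A=0 B=3 C=0 D=0 ZF=1 PC=7
Step 13: PC=7 exec 'HALT'. After: A=0 B=3 C=0 D=0 ZF=1 PC=7 HALTED

Answer: 0 3 0 0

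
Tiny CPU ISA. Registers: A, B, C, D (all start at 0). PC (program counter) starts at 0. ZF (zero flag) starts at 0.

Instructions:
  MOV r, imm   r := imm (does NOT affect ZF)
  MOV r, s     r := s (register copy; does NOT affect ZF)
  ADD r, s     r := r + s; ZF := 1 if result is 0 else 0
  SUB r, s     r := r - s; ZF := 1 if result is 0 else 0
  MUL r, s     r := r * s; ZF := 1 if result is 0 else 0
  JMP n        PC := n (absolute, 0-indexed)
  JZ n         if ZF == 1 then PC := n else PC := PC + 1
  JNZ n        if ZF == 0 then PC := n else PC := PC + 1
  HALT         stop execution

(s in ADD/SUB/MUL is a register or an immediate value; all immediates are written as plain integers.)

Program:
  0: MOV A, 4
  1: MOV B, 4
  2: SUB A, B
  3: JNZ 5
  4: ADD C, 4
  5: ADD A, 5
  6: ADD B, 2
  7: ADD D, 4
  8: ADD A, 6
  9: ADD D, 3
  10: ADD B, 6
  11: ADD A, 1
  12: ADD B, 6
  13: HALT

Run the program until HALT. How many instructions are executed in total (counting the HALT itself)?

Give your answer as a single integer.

Answer: 14

Derivation:
Step 1: PC=0 exec 'MOV A, 4'. After: A=4 B=0 C=0 D=0 ZF=0 PC=1
Step 2: PC=1 exec 'MOV B, 4'. After: A=4 B=4 C=0 D=0 ZF=0 PC=2
Step 3: PC=2 exec 'SUB A, B'. After: A=0 B=4 C=0 D=0 ZF=1 PC=3
Step 4: PC=3 exec 'JNZ 5'. After: A=0 B=4 C=0 D=0 ZF=1 PC=4
Step 5: PC=4 exec 'ADD C, 4'. After: A=0 B=4 C=4 D=0 ZF=0 PC=5
Step 6: PC=5 exec 'ADD A, 5'. After: A=5 B=4 C=4 D=0 ZF=0 PC=6
Step 7: PC=6 exec 'ADD B, 2'. After: A=5 B=6 C=4 D=0 ZF=0 PC=7
Step 8: PC=7 exec 'ADD D, 4'. After: A=5 B=6 C=4 D=4 ZF=0 PC=8
Step 9: PC=8 exec 'ADD A, 6'. After: A=11 B=6 C=4 D=4 ZF=0 PC=9
Step 10: PC=9 exec 'ADD D, 3'. After: A=11 B=6 C=4 D=7 ZF=0 PC=10
Step 11: PC=10 exec 'ADD B, 6'. After: A=11 B=12 C=4 D=7 ZF=0 PC=11
Step 12: PC=11 exec 'ADD A, 1'. After: A=12 B=12 C=4 D=7 ZF=0 PC=12
Step 13: PC=12 exec 'ADD B, 6'. After: A=12 B=18 C=4 D=7 ZF=0 PC=13
Step 14: PC=13 exec 'HALT'. After: A=12 B=18 C=4 D=7 ZF=0 PC=13 HALTED
Total instructions executed: 14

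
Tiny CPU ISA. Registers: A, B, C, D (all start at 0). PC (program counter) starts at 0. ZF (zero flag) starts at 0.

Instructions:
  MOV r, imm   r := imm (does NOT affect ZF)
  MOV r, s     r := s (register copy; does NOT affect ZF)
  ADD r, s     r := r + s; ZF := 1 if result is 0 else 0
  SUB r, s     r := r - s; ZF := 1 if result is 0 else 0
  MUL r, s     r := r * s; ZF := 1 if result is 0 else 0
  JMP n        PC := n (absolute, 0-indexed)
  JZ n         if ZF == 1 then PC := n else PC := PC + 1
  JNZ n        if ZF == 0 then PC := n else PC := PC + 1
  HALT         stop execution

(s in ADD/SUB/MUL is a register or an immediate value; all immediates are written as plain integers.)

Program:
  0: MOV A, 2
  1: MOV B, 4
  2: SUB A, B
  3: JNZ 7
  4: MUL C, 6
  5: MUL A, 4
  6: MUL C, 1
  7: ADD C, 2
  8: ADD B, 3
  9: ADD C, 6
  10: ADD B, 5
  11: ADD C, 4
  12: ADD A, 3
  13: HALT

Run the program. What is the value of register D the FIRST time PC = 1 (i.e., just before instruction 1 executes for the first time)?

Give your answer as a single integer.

Step 1: PC=0 exec 'MOV A, 2'. After: A=2 B=0 C=0 D=0 ZF=0 PC=1
First time PC=1: D=0

0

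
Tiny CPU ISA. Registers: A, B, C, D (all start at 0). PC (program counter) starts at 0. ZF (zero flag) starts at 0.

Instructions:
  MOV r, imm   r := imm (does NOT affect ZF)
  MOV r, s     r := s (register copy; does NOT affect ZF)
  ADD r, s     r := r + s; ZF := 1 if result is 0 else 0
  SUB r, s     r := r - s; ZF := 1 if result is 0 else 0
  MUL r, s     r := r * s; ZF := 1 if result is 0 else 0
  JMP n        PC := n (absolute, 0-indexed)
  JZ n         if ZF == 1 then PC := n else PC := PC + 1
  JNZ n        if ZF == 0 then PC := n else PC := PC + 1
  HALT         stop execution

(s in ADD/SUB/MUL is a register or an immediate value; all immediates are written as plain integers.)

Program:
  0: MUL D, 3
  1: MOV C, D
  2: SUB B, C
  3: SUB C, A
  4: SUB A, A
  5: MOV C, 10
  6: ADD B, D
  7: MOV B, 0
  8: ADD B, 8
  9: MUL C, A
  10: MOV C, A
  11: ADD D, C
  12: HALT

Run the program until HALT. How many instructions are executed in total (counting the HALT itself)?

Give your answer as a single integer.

Answer: 13

Derivation:
Step 1: PC=0 exec 'MUL D, 3'. After: A=0 B=0 C=0 D=0 ZF=1 PC=1
Step 2: PC=1 exec 'MOV C, D'. After: A=0 B=0 C=0 D=0 ZF=1 PC=2
Step 3: PC=2 exec 'SUB B, C'. After: A=0 B=0 C=0 D=0 ZF=1 PC=3
Step 4: PC=3 exec 'SUB C, A'. After: A=0 B=0 C=0 D=0 ZF=1 PC=4
Step 5: PC=4 exec 'SUB A, A'. After: A=0 B=0 C=0 D=0 ZF=1 PC=5
Step 6: PC=5 exec 'MOV C, 10'. After: A=0 B=0 C=10 D=0 ZF=1 PC=6
Step 7: PC=6 exec 'ADD B, D'. After: A=0 B=0 C=10 D=0 ZF=1 PC=7
Step 8: PC=7 exec 'MOV B, 0'. After: A=0 B=0 C=10 D=0 ZF=1 PC=8
Step 9: PC=8 exec 'ADD B, 8'. After: A=0 B=8 C=10 D=0 ZF=0 PC=9
Step 10: PC=9 exec 'MUL C, A'. After: A=0 B=8 C=0 D=0 ZF=1 PC=10
Step 11: PC=10 exec 'MOV C, A'. After: A=0 B=8 C=0 D=0 ZF=1 PC=11
Step 12: PC=11 exec 'ADD D, C'. After: A=0 B=8 C=0 D=0 ZF=1 PC=12
Step 13: PC=12 exec 'HALT'. After: A=0 B=8 C=0 D=0 ZF=1 PC=12 HALTED
Total instructions executed: 13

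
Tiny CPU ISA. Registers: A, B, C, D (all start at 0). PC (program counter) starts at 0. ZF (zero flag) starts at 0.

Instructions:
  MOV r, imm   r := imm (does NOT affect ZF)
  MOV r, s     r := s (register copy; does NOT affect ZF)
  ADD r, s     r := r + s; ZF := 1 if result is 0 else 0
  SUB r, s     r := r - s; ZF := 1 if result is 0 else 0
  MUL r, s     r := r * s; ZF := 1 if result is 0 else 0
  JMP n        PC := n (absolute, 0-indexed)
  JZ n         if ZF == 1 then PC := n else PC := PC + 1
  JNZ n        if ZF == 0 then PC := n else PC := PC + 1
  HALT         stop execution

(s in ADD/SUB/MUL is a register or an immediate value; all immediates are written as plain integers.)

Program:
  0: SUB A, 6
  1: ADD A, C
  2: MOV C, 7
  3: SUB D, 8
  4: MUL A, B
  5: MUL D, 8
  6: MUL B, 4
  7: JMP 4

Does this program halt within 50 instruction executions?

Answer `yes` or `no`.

Answer: no

Derivation:
Step 1: PC=0 exec 'SUB A, 6'. After: A=-6 B=0 C=0 D=0 ZF=0 PC=1
Step 2: PC=1 exec 'ADD A, C'. After: A=-6 B=0 C=0 D=0 ZF=0 PC=2
Step 3: PC=2 exec 'MOV C, 7'. After: A=-6 B=0 C=7 D=0 ZF=0 PC=3
Step 4: PC=3 exec 'SUB D, 8'. After: A=-6 B=0 C=7 D=-8 ZF=0 PC=4
Step 5: PC=4 exec 'MUL A, B'. After: A=0 B=0 C=7 D=-8 ZF=1 PC=5
Step 6: PC=5 exec 'MUL D, 8'. After: A=0 B=0 C=7 D=-64 ZF=0 PC=6
Step 7: PC=6 exec 'MUL B, 4'. After: A=0 B=0 C=7 D=-64 ZF=1 PC=7
Step 8: PC=7 exec 'JMP 4'. After: A=0 B=0 C=7 D=-64 ZF=1 PC=4
Step 9: PC=4 exec 'MUL A, B'. After: A=0 B=0 C=7 D=-64 ZF=1 PC=5
Step 10: PC=5 exec 'MUL D, 8'. After: A=0 B=0 C=7 D=-512 ZF=0 PC=6
Step 11: PC=6 exec 'MUL B, 4'. After: A=0 B=0 C=7 D=-512 ZF=1 PC=7
Step 12: PC=7 exec 'JMP 4'. After: A=0 B=0 C=7 D=-512 ZF=1 PC=4
Step 13: PC=4 exec 'MUL A, B'. After: A=0 B=0 C=7 D=-512 ZF=1 PC=5
Step 14: PC=5 exec 'MUL D, 8'. After: A=0 B=0 C=7 D=-4096 ZF=0 PC=6
Step 15: PC=6 exec 'MUL B, 4'. After: A=0 B=0 C=7 D=-4096 ZF=1 PC=7
After 50 steps: not halted. PC revisits the same instructions with no path to HALT; will never halt.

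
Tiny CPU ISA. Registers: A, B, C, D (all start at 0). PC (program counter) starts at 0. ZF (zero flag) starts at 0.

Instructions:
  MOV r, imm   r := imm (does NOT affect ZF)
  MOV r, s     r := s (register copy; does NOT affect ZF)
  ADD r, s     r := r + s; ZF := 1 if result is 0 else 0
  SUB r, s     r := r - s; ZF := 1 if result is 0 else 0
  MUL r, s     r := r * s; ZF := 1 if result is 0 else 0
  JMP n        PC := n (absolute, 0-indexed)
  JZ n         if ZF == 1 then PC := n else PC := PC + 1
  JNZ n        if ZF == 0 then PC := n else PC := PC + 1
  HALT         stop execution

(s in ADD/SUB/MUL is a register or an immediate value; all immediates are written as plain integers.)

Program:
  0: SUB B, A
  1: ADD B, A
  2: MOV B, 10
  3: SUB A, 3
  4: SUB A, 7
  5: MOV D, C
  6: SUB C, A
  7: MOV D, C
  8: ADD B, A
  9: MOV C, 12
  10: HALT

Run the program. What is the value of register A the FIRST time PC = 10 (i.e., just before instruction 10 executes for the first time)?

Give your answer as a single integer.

Step 1: PC=0 exec 'SUB B, A'. After: A=0 B=0 C=0 D=0 ZF=1 PC=1
Step 2: PC=1 exec 'ADD B, A'. After: A=0 B=0 C=0 D=0 ZF=1 PC=2
Step 3: PC=2 exec 'MOV B, 10'. After: A=0 B=10 C=0 D=0 ZF=1 PC=3
Step 4: PC=3 exec 'SUB A, 3'. After: A=-3 B=10 C=0 D=0 ZF=0 PC=4
Step 5: PC=4 exec 'SUB A, 7'. After: A=-10 B=10 C=0 D=0 ZF=0 PC=5
Step 6: PC=5 exec 'MOV D, C'. After: A=-10 B=10 C=0 D=0 ZF=0 PC=6
Step 7: PC=6 exec 'SUB C, A'. After: A=-10 B=10 C=10 D=0 ZF=0 PC=7
Step 8: PC=7 exec 'MOV D, C'. After: A=-10 B=10 C=10 D=10 ZF=0 PC=8
Step 9: PC=8 exec 'ADD B, A'. After: A=-10 B=0 C=10 D=10 ZF=1 PC=9
Step 10: PC=9 exec 'MOV C, 12'. After: A=-10 B=0 C=12 D=10 ZF=1 PC=10
First time PC=10: A=-10

-10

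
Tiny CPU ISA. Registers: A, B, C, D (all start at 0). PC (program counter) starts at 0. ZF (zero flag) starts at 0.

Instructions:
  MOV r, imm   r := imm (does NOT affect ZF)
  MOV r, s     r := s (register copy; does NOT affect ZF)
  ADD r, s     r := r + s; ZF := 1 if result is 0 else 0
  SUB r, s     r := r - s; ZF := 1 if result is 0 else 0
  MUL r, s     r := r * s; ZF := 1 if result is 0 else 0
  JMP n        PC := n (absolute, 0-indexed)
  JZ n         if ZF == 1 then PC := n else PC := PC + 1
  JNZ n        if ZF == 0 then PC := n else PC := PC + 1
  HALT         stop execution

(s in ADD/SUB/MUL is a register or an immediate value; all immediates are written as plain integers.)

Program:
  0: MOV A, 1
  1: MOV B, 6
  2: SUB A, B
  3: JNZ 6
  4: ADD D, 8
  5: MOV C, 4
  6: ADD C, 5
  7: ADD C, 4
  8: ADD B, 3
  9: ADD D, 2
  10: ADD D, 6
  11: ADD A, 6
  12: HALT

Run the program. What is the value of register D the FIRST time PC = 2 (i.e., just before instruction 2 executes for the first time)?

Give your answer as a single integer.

Step 1: PC=0 exec 'MOV A, 1'. After: A=1 B=0 C=0 D=0 ZF=0 PC=1
Step 2: PC=1 exec 'MOV B, 6'. After: A=1 B=6 C=0 D=0 ZF=0 PC=2
First time PC=2: D=0

0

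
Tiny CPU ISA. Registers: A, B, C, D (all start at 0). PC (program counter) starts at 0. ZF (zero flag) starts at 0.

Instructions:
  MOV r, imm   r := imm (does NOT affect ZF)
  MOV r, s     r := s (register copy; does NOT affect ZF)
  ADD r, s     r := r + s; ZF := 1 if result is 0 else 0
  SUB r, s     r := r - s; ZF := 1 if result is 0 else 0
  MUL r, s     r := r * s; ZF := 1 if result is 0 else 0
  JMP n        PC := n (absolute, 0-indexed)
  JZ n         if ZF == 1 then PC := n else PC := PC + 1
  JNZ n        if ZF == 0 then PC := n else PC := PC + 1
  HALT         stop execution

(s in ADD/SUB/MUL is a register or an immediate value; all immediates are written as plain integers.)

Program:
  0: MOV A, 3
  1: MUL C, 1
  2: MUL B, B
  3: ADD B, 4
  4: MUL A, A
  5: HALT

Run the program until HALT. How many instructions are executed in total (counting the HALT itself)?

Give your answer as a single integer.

Answer: 6

Derivation:
Step 1: PC=0 exec 'MOV A, 3'. After: A=3 B=0 C=0 D=0 ZF=0 PC=1
Step 2: PC=1 exec 'MUL C, 1'. After: A=3 B=0 C=0 D=0 ZF=1 PC=2
Step 3: PC=2 exec 'MUL B, B'. After: A=3 B=0 C=0 D=0 ZF=1 PC=3
Step 4: PC=3 exec 'ADD B, 4'. After: A=3 B=4 C=0 D=0 ZF=0 PC=4
Step 5: PC=4 exec 'MUL A, A'. After: A=9 B=4 C=0 D=0 ZF=0 PC=5
Step 6: PC=5 exec 'HALT'. After: A=9 B=4 C=0 D=0 ZF=0 PC=5 HALTED
Total instructions executed: 6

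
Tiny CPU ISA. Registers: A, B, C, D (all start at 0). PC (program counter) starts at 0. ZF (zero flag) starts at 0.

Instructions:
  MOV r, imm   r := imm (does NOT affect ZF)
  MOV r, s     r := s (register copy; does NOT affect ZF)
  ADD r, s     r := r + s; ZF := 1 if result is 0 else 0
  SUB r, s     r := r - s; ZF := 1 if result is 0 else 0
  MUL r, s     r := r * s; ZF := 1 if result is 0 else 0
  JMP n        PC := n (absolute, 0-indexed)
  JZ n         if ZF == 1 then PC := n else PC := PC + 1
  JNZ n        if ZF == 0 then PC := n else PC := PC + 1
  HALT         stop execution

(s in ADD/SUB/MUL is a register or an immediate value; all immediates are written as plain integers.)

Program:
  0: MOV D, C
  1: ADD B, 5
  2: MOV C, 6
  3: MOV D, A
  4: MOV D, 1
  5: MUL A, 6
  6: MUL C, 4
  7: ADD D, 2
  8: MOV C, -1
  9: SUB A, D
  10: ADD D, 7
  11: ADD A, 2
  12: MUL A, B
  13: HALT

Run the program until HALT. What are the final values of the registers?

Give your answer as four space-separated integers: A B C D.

Step 1: PC=0 exec 'MOV D, C'. After: A=0 B=0 C=0 D=0 ZF=0 PC=1
Step 2: PC=1 exec 'ADD B, 5'. After: A=0 B=5 C=0 D=0 ZF=0 PC=2
Step 3: PC=2 exec 'MOV C, 6'. After: A=0 B=5 C=6 D=0 ZF=0 PC=3
Step 4: PC=3 exec 'MOV D, A'. After: A=0 B=5 C=6 D=0 ZF=0 PC=4
Step 5: PC=4 exec 'MOV D, 1'. After: A=0 B=5 C=6 D=1 ZF=0 PC=5
Step 6: PC=5 exec 'MUL A, 6'. After: A=0 B=5 C=6 D=1 ZF=1 PC=6
Step 7: PC=6 exec 'MUL C, 4'. After: A=0 B=5 C=24 D=1 ZF=0 PC=7
Step 8: PC=7 exec 'ADD D, 2'. After: A=0 B=5 C=24 D=3 ZF=0 PC=8
Step 9: PC=8 exec 'MOV C, -1'. After: A=0 B=5 C=-1 D=3 ZF=0 PC=9
Step 10: PC=9 exec 'SUB A, D'. After: A=-3 B=5 C=-1 D=3 ZF=0 PC=10
Step 11: PC=10 exec 'ADD D, 7'. After: A=-3 B=5 C=-1 D=10 ZF=0 PC=11
Step 12: PC=11 exec 'ADD A, 2'. After: A=-1 B=5 C=-1 D=10 ZF=0 PC=12
Step 13: PC=12 exec 'MUL A, B'. After: A=-5 B=5 C=-1 D=10 ZF=0 PC=13
Step 14: PC=13 exec 'HALT'. After: A=-5 B=5 C=-1 D=10 ZF=0 PC=13 HALTED

Answer: -5 5 -1 10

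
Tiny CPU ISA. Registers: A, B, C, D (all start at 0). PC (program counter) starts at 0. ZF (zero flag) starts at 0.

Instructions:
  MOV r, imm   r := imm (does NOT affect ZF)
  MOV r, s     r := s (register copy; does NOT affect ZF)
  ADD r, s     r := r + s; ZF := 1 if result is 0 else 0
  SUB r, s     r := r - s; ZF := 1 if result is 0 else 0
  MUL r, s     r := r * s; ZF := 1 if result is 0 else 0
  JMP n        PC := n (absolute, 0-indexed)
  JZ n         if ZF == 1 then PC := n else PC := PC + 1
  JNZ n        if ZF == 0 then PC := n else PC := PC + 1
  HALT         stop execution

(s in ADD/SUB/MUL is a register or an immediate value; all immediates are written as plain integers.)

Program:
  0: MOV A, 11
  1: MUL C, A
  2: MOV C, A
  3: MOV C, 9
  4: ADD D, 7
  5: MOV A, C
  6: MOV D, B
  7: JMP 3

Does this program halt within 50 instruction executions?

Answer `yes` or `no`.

Step 1: PC=0 exec 'MOV A, 11'. After: A=11 B=0 C=0 D=0 ZF=0 PC=1
Step 2: PC=1 exec 'MUL C, A'. After: A=11 B=0 C=0 D=0 ZF=1 PC=2
Step 3: PC=2 exec 'MOV C, A'. After: A=11 B=0 C=11 D=0 ZF=1 PC=3
Step 4: PC=3 exec 'MOV C, 9'. After: A=11 B=0 C=9 D=0 ZF=1 PC=4
Step 5: PC=4 exec 'ADD D, 7'. After: A=11 B=0 C=9 D=7 ZF=0 PC=5
Step 6: PC=5 exec 'MOV A, C'. After: A=9 B=0 C=9 D=7 ZF=0 PC=6
Step 7: PC=6 exec 'MOV D, B'. After: A=9 B=0 C=9 D=0 ZF=0 PC=7
Step 8: PC=7 exec 'JMP 3'. After: A=9 B=0 C=9 D=0 ZF=0 PC=3
Step 9: PC=3 exec 'MOV C, 9'. After: A=9 B=0 C=9 D=0 ZF=0 PC=4
Step 10: PC=4 exec 'ADD D, 7'. After: A=9 B=0 C=9 D=7 ZF=0 PC=5
Step 11: PC=5 exec 'MOV A, C'. After: A=9 B=0 C=9 D=7 ZF=0 PC=6
State after step 11 equals state after step 6: the program is in a cycle of length 5 and will never halt.

Answer: no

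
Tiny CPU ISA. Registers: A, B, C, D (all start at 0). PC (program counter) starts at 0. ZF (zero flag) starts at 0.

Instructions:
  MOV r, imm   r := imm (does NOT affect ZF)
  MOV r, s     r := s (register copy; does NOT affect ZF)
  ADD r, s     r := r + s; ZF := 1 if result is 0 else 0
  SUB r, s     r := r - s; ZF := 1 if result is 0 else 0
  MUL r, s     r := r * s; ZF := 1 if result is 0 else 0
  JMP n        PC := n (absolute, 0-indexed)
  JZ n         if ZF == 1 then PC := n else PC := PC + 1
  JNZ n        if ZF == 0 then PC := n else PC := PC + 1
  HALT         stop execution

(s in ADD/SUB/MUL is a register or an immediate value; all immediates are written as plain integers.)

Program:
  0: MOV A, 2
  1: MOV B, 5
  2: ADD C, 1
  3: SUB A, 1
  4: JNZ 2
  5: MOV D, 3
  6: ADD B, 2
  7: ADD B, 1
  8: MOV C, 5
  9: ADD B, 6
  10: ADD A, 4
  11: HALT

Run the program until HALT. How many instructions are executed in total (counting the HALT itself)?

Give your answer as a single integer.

Answer: 15

Derivation:
Step 1: PC=0 exec 'MOV A, 2'. After: A=2 B=0 C=0 D=0 ZF=0 PC=1
Step 2: PC=1 exec 'MOV B, 5'. After: A=2 B=5 C=0 D=0 ZF=0 PC=2
Step 3: PC=2 exec 'ADD C, 1'. After: A=2 B=5 C=1 D=0 ZF=0 PC=3
Step 4: PC=3 exec 'SUB A, 1'. After: A=1 B=5 C=1 D=0 ZF=0 PC=4
Step 5: PC=4 exec 'JNZ 2'. After: A=1 B=5 C=1 D=0 ZF=0 PC=2
Step 6: PC=2 exec 'ADD C, 1'. After: A=1 B=5 C=2 D=0 ZF=0 PC=3
Step 7: PC=3 exec 'SUB A, 1'. After: A=0 B=5 C=2 D=0 ZF=1 PC=4
Step 8: PC=4 exec 'JNZ 2'. After: A=0 B=5 C=2 D=0 ZF=1 PC=5
Step 9: PC=5 exec 'MOV D, 3'. After: A=0 B=5 C=2 D=3 ZF=1 PC=6
Step 10: PC=6 exec 'ADD B, 2'. After: A=0 B=7 C=2 D=3 ZF=0 PC=7
Step 11: PC=7 exec 'ADD B, 1'. After: A=0 B=8 C=2 D=3 ZF=0 PC=8
Step 12: PC=8 exec 'MOV C, 5'. After: A=0 B=8 C=5 D=3 ZF=0 PC=9
Step 13: PC=9 exec 'ADD B, 6'. After: A=0 B=14 C=5 D=3 ZF=0 PC=10
Step 14: PC=10 exec 'ADD A, 4'. After: A=4 B=14 C=5 D=3 ZF=0 PC=11
Step 15: PC=11 exec 'HALT'. After: A=4 B=14 C=5 D=3 ZF=0 PC=11 HALTED
Total instructions executed: 15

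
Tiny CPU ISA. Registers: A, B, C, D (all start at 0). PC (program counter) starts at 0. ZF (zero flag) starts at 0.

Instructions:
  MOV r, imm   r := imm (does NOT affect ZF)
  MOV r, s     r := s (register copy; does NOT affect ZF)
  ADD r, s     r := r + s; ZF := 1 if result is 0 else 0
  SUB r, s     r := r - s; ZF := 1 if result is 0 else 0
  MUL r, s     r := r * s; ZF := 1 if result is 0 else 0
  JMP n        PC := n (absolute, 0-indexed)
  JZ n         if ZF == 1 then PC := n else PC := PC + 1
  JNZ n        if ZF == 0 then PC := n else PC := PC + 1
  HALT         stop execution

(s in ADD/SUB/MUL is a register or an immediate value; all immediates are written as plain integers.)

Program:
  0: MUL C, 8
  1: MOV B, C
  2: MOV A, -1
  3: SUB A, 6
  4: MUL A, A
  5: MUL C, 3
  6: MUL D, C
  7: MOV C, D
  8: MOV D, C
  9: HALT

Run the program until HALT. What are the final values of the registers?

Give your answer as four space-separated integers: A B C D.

Step 1: PC=0 exec 'MUL C, 8'. After: A=0 B=0 C=0 D=0 ZF=1 PC=1
Step 2: PC=1 exec 'MOV B, C'. After: A=0 B=0 C=0 D=0 ZF=1 PC=2
Step 3: PC=2 exec 'MOV A, -1'. After: A=-1 B=0 C=0 D=0 ZF=1 PC=3
Step 4: PC=3 exec 'SUB A, 6'. After: A=-7 B=0 C=0 D=0 ZF=0 PC=4
Step 5: PC=4 exec 'MUL A, A'. After: A=49 B=0 C=0 D=0 ZF=0 PC=5
Step 6: PC=5 exec 'MUL C, 3'. After: A=49 B=0 C=0 D=0 ZF=1 PC=6
Step 7: PC=6 exec 'MUL D, C'. After: A=49 B=0 C=0 D=0 ZF=1 PC=7
Step 8: PC=7 exec 'MOV C, D'. After: A=49 B=0 C=0 D=0 ZF=1 PC=8
Step 9: PC=8 exec 'MOV D, C'. After: A=49 B=0 C=0 D=0 ZF=1 PC=9
Step 10: PC=9 exec 'HALT'. After: A=49 B=0 C=0 D=0 ZF=1 PC=9 HALTED

Answer: 49 0 0 0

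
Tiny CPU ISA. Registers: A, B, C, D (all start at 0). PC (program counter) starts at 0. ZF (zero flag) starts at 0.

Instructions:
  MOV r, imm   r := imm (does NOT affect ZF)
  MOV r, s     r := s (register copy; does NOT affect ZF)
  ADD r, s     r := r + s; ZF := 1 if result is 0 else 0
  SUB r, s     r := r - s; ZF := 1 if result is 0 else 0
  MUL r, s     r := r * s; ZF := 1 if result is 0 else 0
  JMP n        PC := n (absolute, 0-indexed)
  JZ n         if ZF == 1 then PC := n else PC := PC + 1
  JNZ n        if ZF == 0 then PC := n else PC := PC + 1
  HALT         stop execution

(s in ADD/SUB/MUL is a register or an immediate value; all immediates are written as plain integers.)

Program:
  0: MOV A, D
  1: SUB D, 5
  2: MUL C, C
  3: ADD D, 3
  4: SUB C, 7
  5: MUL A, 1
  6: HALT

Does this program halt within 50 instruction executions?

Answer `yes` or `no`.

Answer: yes

Derivation:
Step 1: PC=0 exec 'MOV A, D'. After: A=0 B=0 C=0 D=0 ZF=0 PC=1
Step 2: PC=1 exec 'SUB D, 5'. After: A=0 B=0 C=0 D=-5 ZF=0 PC=2
Step 3: PC=2 exec 'MUL C, C'. After: A=0 B=0 C=0 D=-5 ZF=1 PC=3
Step 4: PC=3 exec 'ADD D, 3'. After: A=0 B=0 C=0 D=-2 ZF=0 PC=4
Step 5: PC=4 exec 'SUB C, 7'. After: A=0 B=0 C=-7 D=-2 ZF=0 PC=5
Step 6: PC=5 exec 'MUL A, 1'. After: A=0 B=0 C=-7 D=-2 ZF=1 PC=6
Step 7: PC=6 exec 'HALT'. After: A=0 B=0 C=-7 D=-2 ZF=1 PC=6 HALTED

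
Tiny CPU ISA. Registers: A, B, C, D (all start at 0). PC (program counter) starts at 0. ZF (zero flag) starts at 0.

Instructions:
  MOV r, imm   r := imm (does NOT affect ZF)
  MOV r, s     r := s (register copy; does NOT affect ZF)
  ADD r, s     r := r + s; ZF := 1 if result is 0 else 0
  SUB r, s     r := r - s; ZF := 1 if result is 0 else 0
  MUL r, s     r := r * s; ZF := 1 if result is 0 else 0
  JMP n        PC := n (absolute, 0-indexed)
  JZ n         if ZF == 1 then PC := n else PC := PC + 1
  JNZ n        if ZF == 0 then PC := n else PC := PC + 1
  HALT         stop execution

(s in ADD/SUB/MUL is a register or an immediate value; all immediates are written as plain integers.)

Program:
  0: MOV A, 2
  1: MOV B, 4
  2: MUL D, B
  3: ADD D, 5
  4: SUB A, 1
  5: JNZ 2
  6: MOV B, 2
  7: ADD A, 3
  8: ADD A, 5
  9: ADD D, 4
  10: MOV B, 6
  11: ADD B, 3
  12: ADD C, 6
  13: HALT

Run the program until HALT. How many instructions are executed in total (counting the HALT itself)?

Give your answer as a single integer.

Answer: 18

Derivation:
Step 1: PC=0 exec 'MOV A, 2'. After: A=2 B=0 C=0 D=0 ZF=0 PC=1
Step 2: PC=1 exec 'MOV B, 4'. After: A=2 B=4 C=0 D=0 ZF=0 PC=2
Step 3: PC=2 exec 'MUL D, B'. After: A=2 B=4 C=0 D=0 ZF=1 PC=3
Step 4: PC=3 exec 'ADD D, 5'. After: A=2 B=4 C=0 D=5 ZF=0 PC=4
Step 5: PC=4 exec 'SUB A, 1'. After: A=1 B=4 C=0 D=5 ZF=0 PC=5
Step 6: PC=5 exec 'JNZ 2'. After: A=1 B=4 C=0 D=5 ZF=0 PC=2
Step 7: PC=2 exec 'MUL D, B'. After: A=1 B=4 C=0 D=20 ZF=0 PC=3
Step 8: PC=3 exec 'ADD D, 5'. After: A=1 B=4 C=0 D=25 ZF=0 PC=4
Step 9: PC=4 exec 'SUB A, 1'. After: A=0 B=4 C=0 D=25 ZF=1 PC=5
Step 10: PC=5 exec 'JNZ 2'. After: A=0 B=4 C=0 D=25 ZF=1 PC=6
Step 11: PC=6 exec 'MOV B, 2'. After: A=0 B=2 C=0 D=25 ZF=1 PC=7
Step 12: PC=7 exec 'ADD A, 3'. After: A=3 B=2 C=0 D=25 ZF=0 PC=8
Step 13: PC=8 exec 'ADD A, 5'. After: A=8 B=2 C=0 D=25 ZF=0 PC=9
Step 14: PC=9 exec 'ADD D, 4'. After: A=8 B=2 C=0 D=29 ZF=0 PC=10
Step 15: PC=10 exec 'MOV B, 6'. After: A=8 B=6 C=0 D=29 ZF=0 PC=11
Step 16: PC=11 exec 'ADD B, 3'. After: A=8 B=9 C=0 D=29 ZF=0 PC=12
Step 17: PC=12 exec 'ADD C, 6'. After: A=8 B=9 C=6 D=29 ZF=0 PC=13
Step 18: PC=13 exec 'HALT'. After: A=8 B=9 C=6 D=29 ZF=0 PC=13 HALTED
Total instructions executed: 18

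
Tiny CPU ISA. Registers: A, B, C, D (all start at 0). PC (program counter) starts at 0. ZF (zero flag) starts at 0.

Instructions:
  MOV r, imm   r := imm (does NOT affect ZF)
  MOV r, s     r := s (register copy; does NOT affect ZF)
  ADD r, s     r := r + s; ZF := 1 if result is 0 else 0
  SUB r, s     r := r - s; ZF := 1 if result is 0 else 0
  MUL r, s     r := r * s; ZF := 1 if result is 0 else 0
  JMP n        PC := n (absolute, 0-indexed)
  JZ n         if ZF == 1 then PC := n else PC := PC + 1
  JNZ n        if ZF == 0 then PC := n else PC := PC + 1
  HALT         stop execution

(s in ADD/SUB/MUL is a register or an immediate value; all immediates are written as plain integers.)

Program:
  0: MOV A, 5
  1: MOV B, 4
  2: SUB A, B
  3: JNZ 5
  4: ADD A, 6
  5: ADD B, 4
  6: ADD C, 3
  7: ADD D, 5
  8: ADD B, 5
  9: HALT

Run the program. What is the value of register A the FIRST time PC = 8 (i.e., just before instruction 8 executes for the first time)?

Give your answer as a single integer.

Step 1: PC=0 exec 'MOV A, 5'. After: A=5 B=0 C=0 D=0 ZF=0 PC=1
Step 2: PC=1 exec 'MOV B, 4'. After: A=5 B=4 C=0 D=0 ZF=0 PC=2
Step 3: PC=2 exec 'SUB A, B'. After: A=1 B=4 C=0 D=0 ZF=0 PC=3
Step 4: PC=3 exec 'JNZ 5'. After: A=1 B=4 C=0 D=0 ZF=0 PC=5
Step 5: PC=5 exec 'ADD B, 4'. After: A=1 B=8 C=0 D=0 ZF=0 PC=6
Step 6: PC=6 exec 'ADD C, 3'. After: A=1 B=8 C=3 D=0 ZF=0 PC=7
Step 7: PC=7 exec 'ADD D, 5'. After: A=1 B=8 C=3 D=5 ZF=0 PC=8
First time PC=8: A=1

1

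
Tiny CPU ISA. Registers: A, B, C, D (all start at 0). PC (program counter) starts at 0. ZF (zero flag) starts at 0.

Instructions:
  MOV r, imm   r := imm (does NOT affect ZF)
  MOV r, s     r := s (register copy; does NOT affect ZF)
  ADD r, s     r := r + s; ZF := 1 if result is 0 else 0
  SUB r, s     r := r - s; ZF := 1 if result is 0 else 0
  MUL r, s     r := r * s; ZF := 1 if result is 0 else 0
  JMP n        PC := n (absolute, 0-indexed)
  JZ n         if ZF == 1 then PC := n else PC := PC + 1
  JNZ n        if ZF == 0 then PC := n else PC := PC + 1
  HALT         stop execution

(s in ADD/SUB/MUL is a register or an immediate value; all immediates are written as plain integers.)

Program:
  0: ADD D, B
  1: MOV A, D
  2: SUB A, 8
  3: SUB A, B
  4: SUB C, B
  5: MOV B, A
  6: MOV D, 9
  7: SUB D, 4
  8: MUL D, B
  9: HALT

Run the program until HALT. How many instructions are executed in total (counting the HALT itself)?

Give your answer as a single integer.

Step 1: PC=0 exec 'ADD D, B'. After: A=0 B=0 C=0 D=0 ZF=1 PC=1
Step 2: PC=1 exec 'MOV A, D'. After: A=0 B=0 C=0 D=0 ZF=1 PC=2
Step 3: PC=2 exec 'SUB A, 8'. After: A=-8 B=0 C=0 D=0 ZF=0 PC=3
Step 4: PC=3 exec 'SUB A, B'. After: A=-8 B=0 C=0 D=0 ZF=0 PC=4
Step 5: PC=4 exec 'SUB C, B'. After: A=-8 B=0 C=0 D=0 ZF=1 PC=5
Step 6: PC=5 exec 'MOV B, A'. After: A=-8 B=-8 C=0 D=0 ZF=1 PC=6
Step 7: PC=6 exec 'MOV D, 9'. After: A=-8 B=-8 C=0 D=9 ZF=1 PC=7
Step 8: PC=7 exec 'SUB D, 4'. After: A=-8 B=-8 C=0 D=5 ZF=0 PC=8
Step 9: PC=8 exec 'MUL D, B'. After: A=-8 B=-8 C=0 D=-40 ZF=0 PC=9
Step 10: PC=9 exec 'HALT'. After: A=-8 B=-8 C=0 D=-40 ZF=0 PC=9 HALTED
Total instructions executed: 10

Answer: 10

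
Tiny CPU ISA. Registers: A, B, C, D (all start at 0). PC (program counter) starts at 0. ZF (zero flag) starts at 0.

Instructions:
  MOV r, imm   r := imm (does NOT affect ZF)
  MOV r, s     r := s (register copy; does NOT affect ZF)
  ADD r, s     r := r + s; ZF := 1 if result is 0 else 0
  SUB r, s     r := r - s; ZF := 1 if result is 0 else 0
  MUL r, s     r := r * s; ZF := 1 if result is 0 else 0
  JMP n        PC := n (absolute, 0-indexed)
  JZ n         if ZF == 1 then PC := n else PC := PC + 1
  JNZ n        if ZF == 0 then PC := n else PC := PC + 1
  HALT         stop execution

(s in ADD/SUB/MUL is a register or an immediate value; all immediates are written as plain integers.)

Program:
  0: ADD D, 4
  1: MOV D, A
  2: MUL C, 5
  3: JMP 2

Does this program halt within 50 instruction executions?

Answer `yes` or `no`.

Answer: no

Derivation:
Step 1: PC=0 exec 'ADD D, 4'. After: A=0 B=0 C=0 D=4 ZF=0 PC=1
Step 2: PC=1 exec 'MOV D, A'. After: A=0 B=0 C=0 D=0 ZF=0 PC=2
Step 3: PC=2 exec 'MUL C, 5'. After: A=0 B=0 C=0 D=0 ZF=1 PC=3
Step 4: PC=3 exec 'JMP 2'. After: A=0 B=0 C=0 D=0 ZF=1 PC=2
Step 5: PC=2 exec 'MUL C, 5'. After: A=0 B=0 C=0 D=0 ZF=1 PC=3
State after step 5 equals state after step 3: the program is in a cycle of length 2 and will never halt.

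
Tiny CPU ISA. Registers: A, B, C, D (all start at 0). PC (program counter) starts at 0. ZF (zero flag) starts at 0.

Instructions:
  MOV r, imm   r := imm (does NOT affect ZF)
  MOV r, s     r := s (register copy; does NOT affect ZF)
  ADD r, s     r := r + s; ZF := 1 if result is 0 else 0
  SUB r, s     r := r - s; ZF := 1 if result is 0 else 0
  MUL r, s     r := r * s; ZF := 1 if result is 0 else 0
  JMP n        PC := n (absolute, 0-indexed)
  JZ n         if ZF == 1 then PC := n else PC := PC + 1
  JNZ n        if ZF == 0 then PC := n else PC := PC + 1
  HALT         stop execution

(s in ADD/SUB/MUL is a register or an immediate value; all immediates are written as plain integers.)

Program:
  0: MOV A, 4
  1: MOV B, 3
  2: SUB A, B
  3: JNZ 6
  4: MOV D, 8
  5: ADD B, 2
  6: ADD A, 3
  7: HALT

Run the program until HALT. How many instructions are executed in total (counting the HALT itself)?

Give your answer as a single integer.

Step 1: PC=0 exec 'MOV A, 4'. After: A=4 B=0 C=0 D=0 ZF=0 PC=1
Step 2: PC=1 exec 'MOV B, 3'. After: A=4 B=3 C=0 D=0 ZF=0 PC=2
Step 3: PC=2 exec 'SUB A, B'. After: A=1 B=3 C=0 D=0 ZF=0 PC=3
Step 4: PC=3 exec 'JNZ 6'. After: A=1 B=3 C=0 D=0 ZF=0 PC=6
Step 5: PC=6 exec 'ADD A, 3'. After: A=4 B=3 C=0 D=0 ZF=0 PC=7
Step 6: PC=7 exec 'HALT'. After: A=4 B=3 C=0 D=0 ZF=0 PC=7 HALTED
Total instructions executed: 6

Answer: 6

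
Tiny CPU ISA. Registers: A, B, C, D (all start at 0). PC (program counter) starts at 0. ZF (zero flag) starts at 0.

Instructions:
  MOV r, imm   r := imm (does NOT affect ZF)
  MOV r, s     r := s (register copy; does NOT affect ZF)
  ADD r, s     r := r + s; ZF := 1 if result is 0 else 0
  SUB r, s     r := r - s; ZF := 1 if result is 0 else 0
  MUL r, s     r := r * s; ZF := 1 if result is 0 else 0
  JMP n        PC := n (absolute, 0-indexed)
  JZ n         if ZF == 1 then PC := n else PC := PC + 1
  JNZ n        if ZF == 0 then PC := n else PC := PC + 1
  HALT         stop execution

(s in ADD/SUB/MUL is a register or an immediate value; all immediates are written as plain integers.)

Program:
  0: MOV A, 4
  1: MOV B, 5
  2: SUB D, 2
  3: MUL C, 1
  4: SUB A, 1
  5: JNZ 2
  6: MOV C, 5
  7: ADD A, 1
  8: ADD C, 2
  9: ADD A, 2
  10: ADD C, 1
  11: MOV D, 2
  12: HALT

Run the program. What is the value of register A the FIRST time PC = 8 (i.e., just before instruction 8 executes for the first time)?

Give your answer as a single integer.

Step 1: PC=0 exec 'MOV A, 4'. After: A=4 B=0 C=0 D=0 ZF=0 PC=1
Step 2: PC=1 exec 'MOV B, 5'. After: A=4 B=5 C=0 D=0 ZF=0 PC=2
Step 3: PC=2 exec 'SUB D, 2'. After: A=4 B=5 C=0 D=-2 ZF=0 PC=3
Step 4: PC=3 exec 'MUL C, 1'. After: A=4 B=5 C=0 D=-2 ZF=1 PC=4
Step 5: PC=4 exec 'SUB A, 1'. After: A=3 B=5 C=0 D=-2 ZF=0 PC=5
Step 6: PC=5 exec 'JNZ 2'. After: A=3 B=5 C=0 D=-2 ZF=0 PC=2
Step 7: PC=2 exec 'SUB D, 2'. After: A=3 B=5 C=0 D=-4 ZF=0 PC=3
Step 8: PC=3 exec 'MUL C, 1'. After: A=3 B=5 C=0 D=-4 ZF=1 PC=4
Step 9: PC=4 exec 'SUB A, 1'. After: A=2 B=5 C=0 D=-4 ZF=0 PC=5
Step 10: PC=5 exec 'JNZ 2'. After: A=2 B=5 C=0 D=-4 ZF=0 PC=2
Step 11: PC=2 exec 'SUB D, 2'. After: A=2 B=5 C=0 D=-6 ZF=0 PC=3
Step 12: PC=3 exec 'MUL C, 1'. After: A=2 B=5 C=0 D=-6 ZF=1 PC=4
Step 13: PC=4 exec 'SUB A, 1'. After: A=1 B=5 C=0 D=-6 ZF=0 PC=5
Step 14: PC=5 exec 'JNZ 2'. After: A=1 B=5 C=0 D=-6 ZF=0 PC=2
Step 15: PC=2 exec 'SUB D, 2'. After: A=1 B=5 C=0 D=-8 ZF=0 PC=3
Step 16: PC=3 exec 'MUL C, 1'. After: A=1 B=5 C=0 D=-8 ZF=1 PC=4
Step 17: PC=4 exec 'SUB A, 1'. After: A=0 B=5 C=0 D=-8 ZF=1 PC=5
Step 18: PC=5 exec 'JNZ 2'. After: A=0 B=5 C=0 D=-8 ZF=1 PC=6
Step 19: PC=6 exec 'MOV C, 5'. After: A=0 B=5 C=5 D=-8 ZF=1 PC=7
Step 20: PC=7 exec 'ADD A, 1'. After: A=1 B=5 C=5 D=-8 ZF=0 PC=8
First time PC=8: A=1

1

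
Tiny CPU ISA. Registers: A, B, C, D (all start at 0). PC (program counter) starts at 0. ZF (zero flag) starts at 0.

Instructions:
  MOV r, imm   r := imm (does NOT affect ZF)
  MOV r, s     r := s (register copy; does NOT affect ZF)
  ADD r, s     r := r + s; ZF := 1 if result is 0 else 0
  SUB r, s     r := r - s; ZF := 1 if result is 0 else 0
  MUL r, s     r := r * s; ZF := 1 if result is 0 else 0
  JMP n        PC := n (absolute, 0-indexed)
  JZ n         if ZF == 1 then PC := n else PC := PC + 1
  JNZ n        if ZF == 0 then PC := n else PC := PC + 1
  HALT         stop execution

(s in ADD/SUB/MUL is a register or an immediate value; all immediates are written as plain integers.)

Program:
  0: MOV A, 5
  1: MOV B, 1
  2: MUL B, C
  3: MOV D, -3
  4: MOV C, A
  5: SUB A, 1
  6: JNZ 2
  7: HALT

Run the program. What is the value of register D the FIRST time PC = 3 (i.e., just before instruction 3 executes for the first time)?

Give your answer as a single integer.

Step 1: PC=0 exec 'MOV A, 5'. After: A=5 B=0 C=0 D=0 ZF=0 PC=1
Step 2: PC=1 exec 'MOV B, 1'. After: A=5 B=1 C=0 D=0 ZF=0 PC=2
Step 3: PC=2 exec 'MUL B, C'. After: A=5 B=0 C=0 D=0 ZF=1 PC=3
First time PC=3: D=0

0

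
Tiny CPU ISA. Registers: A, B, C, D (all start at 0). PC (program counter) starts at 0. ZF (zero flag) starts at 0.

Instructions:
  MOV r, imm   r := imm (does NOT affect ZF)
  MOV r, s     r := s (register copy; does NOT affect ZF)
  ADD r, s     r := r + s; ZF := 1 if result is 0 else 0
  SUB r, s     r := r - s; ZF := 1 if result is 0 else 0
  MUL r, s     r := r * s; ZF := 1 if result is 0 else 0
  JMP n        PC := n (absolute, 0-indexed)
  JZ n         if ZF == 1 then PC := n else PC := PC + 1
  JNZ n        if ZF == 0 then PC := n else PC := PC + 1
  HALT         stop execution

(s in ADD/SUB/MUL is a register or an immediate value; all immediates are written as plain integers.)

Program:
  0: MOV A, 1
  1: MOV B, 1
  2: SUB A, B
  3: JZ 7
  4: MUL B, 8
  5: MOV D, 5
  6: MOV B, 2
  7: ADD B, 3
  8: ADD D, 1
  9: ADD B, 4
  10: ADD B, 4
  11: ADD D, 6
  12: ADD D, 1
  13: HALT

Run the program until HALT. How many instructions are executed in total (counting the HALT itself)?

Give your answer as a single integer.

Answer: 11

Derivation:
Step 1: PC=0 exec 'MOV A, 1'. After: A=1 B=0 C=0 D=0 ZF=0 PC=1
Step 2: PC=1 exec 'MOV B, 1'. After: A=1 B=1 C=0 D=0 ZF=0 PC=2
Step 3: PC=2 exec 'SUB A, B'. After: A=0 B=1 C=0 D=0 ZF=1 PC=3
Step 4: PC=3 exec 'JZ 7'. After: A=0 B=1 C=0 D=0 ZF=1 PC=7
Step 5: PC=7 exec 'ADD B, 3'. After: A=0 B=4 C=0 D=0 ZF=0 PC=8
Step 6: PC=8 exec 'ADD D, 1'. After: A=0 B=4 C=0 D=1 ZF=0 PC=9
Step 7: PC=9 exec 'ADD B, 4'. After: A=0 B=8 C=0 D=1 ZF=0 PC=10
Step 8: PC=10 exec 'ADD B, 4'. After: A=0 B=12 C=0 D=1 ZF=0 PC=11
Step 9: PC=11 exec 'ADD D, 6'. After: A=0 B=12 C=0 D=7 ZF=0 PC=12
Step 10: PC=12 exec 'ADD D, 1'. After: A=0 B=12 C=0 D=8 ZF=0 PC=13
Step 11: PC=13 exec 'HALT'. After: A=0 B=12 C=0 D=8 ZF=0 PC=13 HALTED
Total instructions executed: 11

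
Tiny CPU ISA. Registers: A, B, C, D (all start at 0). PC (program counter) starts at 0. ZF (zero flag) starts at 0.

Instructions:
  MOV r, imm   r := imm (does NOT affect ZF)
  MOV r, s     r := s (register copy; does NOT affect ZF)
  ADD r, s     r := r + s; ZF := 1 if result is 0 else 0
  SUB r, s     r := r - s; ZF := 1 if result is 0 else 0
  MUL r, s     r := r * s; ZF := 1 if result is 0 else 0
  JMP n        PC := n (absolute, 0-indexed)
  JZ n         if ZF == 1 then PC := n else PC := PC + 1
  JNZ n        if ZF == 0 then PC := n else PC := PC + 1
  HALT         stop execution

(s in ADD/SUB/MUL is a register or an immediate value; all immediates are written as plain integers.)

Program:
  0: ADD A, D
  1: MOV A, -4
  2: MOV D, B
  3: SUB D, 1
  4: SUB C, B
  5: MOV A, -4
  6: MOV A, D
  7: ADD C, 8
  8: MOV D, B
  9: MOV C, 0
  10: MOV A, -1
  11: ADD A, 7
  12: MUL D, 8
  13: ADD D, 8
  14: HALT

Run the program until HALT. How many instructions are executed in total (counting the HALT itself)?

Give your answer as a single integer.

Step 1: PC=0 exec 'ADD A, D'. After: A=0 B=0 C=0 D=0 ZF=1 PC=1
Step 2: PC=1 exec 'MOV A, -4'. After: A=-4 B=0 C=0 D=0 ZF=1 PC=2
Step 3: PC=2 exec 'MOV D, B'. After: A=-4 B=0 C=0 D=0 ZF=1 PC=3
Step 4: PC=3 exec 'SUB D, 1'. After: A=-4 B=0 C=0 D=-1 ZF=0 PC=4
Step 5: PC=4 exec 'SUB C, B'. After: A=-4 B=0 C=0 D=-1 ZF=1 PC=5
Step 6: PC=5 exec 'MOV A, -4'. After: A=-4 B=0 C=0 D=-1 ZF=1 PC=6
Step 7: PC=6 exec 'MOV A, D'. After: A=-1 B=0 C=0 D=-1 ZF=1 PC=7
Step 8: PC=7 exec 'ADD C, 8'. After: A=-1 B=0 C=8 D=-1 ZF=0 PC=8
Step 9: PC=8 exec 'MOV D, B'. After: A=-1 B=0 C=8 D=0 ZF=0 PC=9
Step 10: PC=9 exec 'MOV C, 0'. After: A=-1 B=0 C=0 D=0 ZF=0 PC=10
Step 11: PC=10 exec 'MOV A, -1'. After: A=-1 B=0 C=0 D=0 ZF=0 PC=11
Step 12: PC=11 exec 'ADD A, 7'. After: A=6 B=0 C=0 D=0 ZF=0 PC=12
Step 13: PC=12 exec 'MUL D, 8'. After: A=6 B=0 C=0 D=0 ZF=1 PC=13
Step 14: PC=13 exec 'ADD D, 8'. After: A=6 B=0 C=0 D=8 ZF=0 PC=14
Step 15: PC=14 exec 'HALT'. After: A=6 B=0 C=0 D=8 ZF=0 PC=14 HALTED
Total instructions executed: 15

Answer: 15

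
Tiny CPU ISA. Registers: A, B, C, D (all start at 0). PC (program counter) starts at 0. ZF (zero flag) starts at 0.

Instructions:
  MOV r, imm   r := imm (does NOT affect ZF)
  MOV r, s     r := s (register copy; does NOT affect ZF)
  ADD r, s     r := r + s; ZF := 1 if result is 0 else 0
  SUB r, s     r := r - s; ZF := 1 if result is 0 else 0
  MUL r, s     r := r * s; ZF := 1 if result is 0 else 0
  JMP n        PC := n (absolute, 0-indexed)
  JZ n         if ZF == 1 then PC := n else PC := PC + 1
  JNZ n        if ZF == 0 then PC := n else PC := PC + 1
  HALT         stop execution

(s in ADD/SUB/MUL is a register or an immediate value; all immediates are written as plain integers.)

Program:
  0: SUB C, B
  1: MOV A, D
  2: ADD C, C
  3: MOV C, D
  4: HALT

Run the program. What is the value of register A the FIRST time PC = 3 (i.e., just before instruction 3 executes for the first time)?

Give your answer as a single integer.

Step 1: PC=0 exec 'SUB C, B'. After: A=0 B=0 C=0 D=0 ZF=1 PC=1
Step 2: PC=1 exec 'MOV A, D'. After: A=0 B=0 C=0 D=0 ZF=1 PC=2
Step 3: PC=2 exec 'ADD C, C'. After: A=0 B=0 C=0 D=0 ZF=1 PC=3
First time PC=3: A=0

0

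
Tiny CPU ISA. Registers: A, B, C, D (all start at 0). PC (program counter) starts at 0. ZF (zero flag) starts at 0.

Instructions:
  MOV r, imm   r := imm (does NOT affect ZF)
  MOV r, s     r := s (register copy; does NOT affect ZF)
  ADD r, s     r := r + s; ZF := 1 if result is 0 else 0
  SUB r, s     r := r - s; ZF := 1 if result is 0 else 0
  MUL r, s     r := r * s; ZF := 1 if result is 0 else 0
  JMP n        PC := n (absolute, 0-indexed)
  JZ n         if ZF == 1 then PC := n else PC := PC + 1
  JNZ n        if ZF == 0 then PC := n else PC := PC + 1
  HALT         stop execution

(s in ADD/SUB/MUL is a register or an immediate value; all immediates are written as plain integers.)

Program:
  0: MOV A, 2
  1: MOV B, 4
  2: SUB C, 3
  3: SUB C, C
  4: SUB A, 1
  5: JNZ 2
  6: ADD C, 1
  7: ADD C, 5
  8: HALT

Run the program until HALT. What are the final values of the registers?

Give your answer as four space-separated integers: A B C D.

Step 1: PC=0 exec 'MOV A, 2'. After: A=2 B=0 C=0 D=0 ZF=0 PC=1
Step 2: PC=1 exec 'MOV B, 4'. After: A=2 B=4 C=0 D=0 ZF=0 PC=2
Step 3: PC=2 exec 'SUB C, 3'. After: A=2 B=4 C=-3 D=0 ZF=0 PC=3
Step 4: PC=3 exec 'SUB C, C'. After: A=2 B=4 C=0 D=0 ZF=1 PC=4
Step 5: PC=4 exec 'SUB A, 1'. After: A=1 B=4 C=0 D=0 ZF=0 PC=5
Step 6: PC=5 exec 'JNZ 2'. After: A=1 B=4 C=0 D=0 ZF=0 PC=2
Step 7: PC=2 exec 'SUB C, 3'. After: A=1 B=4 C=-3 D=0 ZF=0 PC=3
Step 8: PC=3 exec 'SUB C, C'. After: A=1 B=4 C=0 D=0 ZF=1 PC=4
Step 9: PC=4 exec 'SUB A, 1'. After: A=0 B=4 C=0 D=0 ZF=1 PC=5
Step 10: PC=5 exec 'JNZ 2'. After: A=0 B=4 C=0 D=0 ZF=1 PC=6
Step 11: PC=6 exec 'ADD C, 1'. After: A=0 B=4 C=1 D=0 ZF=0 PC=7
Step 12: PC=7 exec 'ADD C, 5'. After: A=0 B=4 C=6 D=0 ZF=0 PC=8
Step 13: PC=8 exec 'HALT'. After: A=0 B=4 C=6 D=0 ZF=0 PC=8 HALTED

Answer: 0 4 6 0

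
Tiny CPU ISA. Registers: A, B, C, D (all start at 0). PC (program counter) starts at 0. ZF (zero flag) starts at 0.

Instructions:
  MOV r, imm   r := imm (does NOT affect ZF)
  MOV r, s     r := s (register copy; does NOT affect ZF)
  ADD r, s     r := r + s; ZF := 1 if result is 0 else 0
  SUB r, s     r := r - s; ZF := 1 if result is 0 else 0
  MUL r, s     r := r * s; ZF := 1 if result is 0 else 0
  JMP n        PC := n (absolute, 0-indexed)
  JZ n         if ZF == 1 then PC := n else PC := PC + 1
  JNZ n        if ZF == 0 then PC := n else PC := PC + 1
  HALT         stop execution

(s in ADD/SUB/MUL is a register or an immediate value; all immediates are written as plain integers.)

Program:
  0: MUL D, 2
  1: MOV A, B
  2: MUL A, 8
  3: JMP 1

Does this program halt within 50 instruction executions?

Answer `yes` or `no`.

Step 1: PC=0 exec 'MUL D, 2'. After: A=0 B=0 C=0 D=0 ZF=1 PC=1
Step 2: PC=1 exec 'MOV A, B'. After: A=0 B=0 C=0 D=0 ZF=1 PC=2
Step 3: PC=2 exec 'MUL A, 8'. After: A=0 B=0 C=0 D=0 ZF=1 PC=3
Step 4: PC=3 exec 'JMP 1'. After: A=0 B=0 C=0 D=0 ZF=1 PC=1
State after step 4 equals state after step 1: the program is in a cycle of length 3 and will never halt.

Answer: no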